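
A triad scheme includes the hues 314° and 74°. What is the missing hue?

194°

A triad places three hues 120° apart.
The full set through 74° is {74°, 194°, 314°}.
Given {74°, 314°}, the missing hue is 194°.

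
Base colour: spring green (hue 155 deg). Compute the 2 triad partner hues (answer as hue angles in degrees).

A triad places three hues 120° apart.
155 + 120 = 275°
155 + 240 = 395 → 395 − 360 = 35°

275° and 35°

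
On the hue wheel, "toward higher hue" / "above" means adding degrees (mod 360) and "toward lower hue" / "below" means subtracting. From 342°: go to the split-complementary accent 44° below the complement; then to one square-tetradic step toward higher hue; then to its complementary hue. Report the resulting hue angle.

28°

split-comp 44° ↓ +136°: 342 + 136 = 478 → 478 − 360 = 118°
square ↑ +90°: 118 + 90 = 208°
complement +180°: 208 + 180 = 388 → 388 − 360 = 28°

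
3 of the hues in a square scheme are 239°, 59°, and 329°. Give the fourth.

A square tetradic scheme places four hues every 90°.
The full set through 59° is {59°, 149°, 239°, 329°}.
Given {59°, 239°, 329°}, the missing hue is 149°.

149°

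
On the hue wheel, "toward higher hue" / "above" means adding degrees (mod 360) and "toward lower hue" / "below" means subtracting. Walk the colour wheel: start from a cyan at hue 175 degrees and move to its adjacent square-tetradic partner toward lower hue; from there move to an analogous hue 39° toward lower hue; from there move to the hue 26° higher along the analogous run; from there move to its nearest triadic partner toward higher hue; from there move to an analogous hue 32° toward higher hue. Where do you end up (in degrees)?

224°

175 − 90 = 85°   (square ↓)
85 − 39 = 46°   (analog 39° ↓)
46 + 26 = 72°   (analog 26° ↑)
72 + 120 = 192°   (triadic ↑)
192 + 32 = 224°   (analog 32° ↑)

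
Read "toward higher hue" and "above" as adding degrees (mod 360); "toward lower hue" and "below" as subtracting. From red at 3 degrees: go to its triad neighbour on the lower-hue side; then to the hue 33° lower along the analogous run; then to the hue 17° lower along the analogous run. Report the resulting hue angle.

triadic ↓ −120°: 3 − 120 = -117 → -117 + 360 = 243°
analog 33° ↓ −33°: 243 − 33 = 210°
analog 17° ↓ −17°: 210 − 17 = 193°

193°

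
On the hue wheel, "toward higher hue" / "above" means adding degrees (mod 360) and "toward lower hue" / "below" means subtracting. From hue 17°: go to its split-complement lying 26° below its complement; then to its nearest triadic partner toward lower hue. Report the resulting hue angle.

17 + 154 = 171°   (split-comp 26° ↓)
171 − 120 = 51°   (triadic ↓)

51°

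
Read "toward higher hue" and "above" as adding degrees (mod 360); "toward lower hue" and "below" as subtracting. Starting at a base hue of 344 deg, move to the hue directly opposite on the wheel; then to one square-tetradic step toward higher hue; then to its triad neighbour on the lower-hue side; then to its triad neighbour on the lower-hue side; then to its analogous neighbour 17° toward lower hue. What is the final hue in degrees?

357°

344 + 180 = 524 → 524 − 360 = 164°   (complement)
164 + 90 = 254°   (square ↑)
254 − 120 = 134°   (triadic ↓)
134 − 120 = 14°   (triadic ↓)
14 − 17 = -3 → -3 + 360 = 357°   (analog 17° ↓)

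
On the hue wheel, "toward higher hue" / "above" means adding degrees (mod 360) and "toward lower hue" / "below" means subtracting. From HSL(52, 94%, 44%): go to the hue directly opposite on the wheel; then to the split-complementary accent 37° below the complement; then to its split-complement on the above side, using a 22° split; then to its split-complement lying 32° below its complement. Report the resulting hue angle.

5°

+180° (complement): 52 + 180 = 232°
+143° (split-comp 37° ↓): 232 + 143 = 375 → 375 − 360 = 15°
+202° (split-comp 22° ↑): 15 + 202 = 217°
+148° (split-comp 32° ↓): 217 + 148 = 365 → 365 − 360 = 5°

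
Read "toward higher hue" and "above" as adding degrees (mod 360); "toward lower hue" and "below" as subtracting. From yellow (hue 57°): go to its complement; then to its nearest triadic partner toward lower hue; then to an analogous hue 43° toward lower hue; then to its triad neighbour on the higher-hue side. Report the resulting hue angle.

complement +180°: 57 + 180 = 237°
triadic ↓ −120°: 237 − 120 = 117°
analog 43° ↓ −43°: 117 − 43 = 74°
triadic ↑ +120°: 74 + 120 = 194°

194°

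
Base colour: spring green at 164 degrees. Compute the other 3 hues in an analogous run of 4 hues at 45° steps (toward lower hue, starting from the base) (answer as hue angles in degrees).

119°, 74° and 29°

Analogous hues sit every 45° along the wheel.
164 − 45 = 119°
164 − 90 = 74°
164 − 135 = 29°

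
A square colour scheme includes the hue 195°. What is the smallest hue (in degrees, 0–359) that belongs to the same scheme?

A square tetradic scheme places four hues every 90°.
The full set through 195° is {15°, 105°, 195°, 285°}.

15°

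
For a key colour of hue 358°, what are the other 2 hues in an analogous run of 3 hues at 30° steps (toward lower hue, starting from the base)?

328° and 298°

Analogous hues sit every 30° along the wheel.
358 − 30 = 328°
358 − 60 = 298°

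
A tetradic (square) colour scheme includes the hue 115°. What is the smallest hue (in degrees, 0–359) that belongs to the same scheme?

A square tetradic scheme places four hues every 90°.
The full set through 115° is {25°, 115°, 205°, 295°}.

25°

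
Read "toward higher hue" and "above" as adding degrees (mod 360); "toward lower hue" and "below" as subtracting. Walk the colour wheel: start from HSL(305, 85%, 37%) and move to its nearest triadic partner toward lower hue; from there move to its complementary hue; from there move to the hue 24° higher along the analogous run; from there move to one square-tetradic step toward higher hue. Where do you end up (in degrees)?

119°

triadic ↓ −120°: 305 − 120 = 185°
complement +180°: 185 + 180 = 365 → 365 − 360 = 5°
analog 24° ↑ +24°: 5 + 24 = 29°
square ↑ +90°: 29 + 90 = 119°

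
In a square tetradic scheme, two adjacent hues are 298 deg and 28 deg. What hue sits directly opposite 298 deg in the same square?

A square tetradic scheme places four hues 90° apart; opposite corners are 180° apart.
298 + 180 = 478 → 478 − 360 = 118°

118°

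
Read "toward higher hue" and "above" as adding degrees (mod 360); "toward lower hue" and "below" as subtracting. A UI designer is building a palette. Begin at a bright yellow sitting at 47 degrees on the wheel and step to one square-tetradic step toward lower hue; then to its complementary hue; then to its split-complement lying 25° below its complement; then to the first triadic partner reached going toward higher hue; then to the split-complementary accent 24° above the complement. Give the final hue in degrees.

47 − 90 = -43 → -43 + 360 = 317°   (square ↓)
317 + 180 = 497 → 497 − 360 = 137°   (complement)
137 + 155 = 292°   (split-comp 25° ↓)
292 + 120 = 412 → 412 − 360 = 52°   (triadic ↑)
52 + 204 = 256°   (split-comp 24° ↑)

256°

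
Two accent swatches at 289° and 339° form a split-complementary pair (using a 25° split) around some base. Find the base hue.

The accents sit 25° either side of the complement, so the complement is their short-arc midpoint on the wheel.
Short-arc midpoint of 289° and 339°: 314°.
Base is 180° from the complement: 314 − 180 = 134°

134°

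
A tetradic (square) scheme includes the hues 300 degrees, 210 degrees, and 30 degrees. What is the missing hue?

120°

A square tetradic scheme places four hues every 90°.
The full set through 30° is {30°, 120°, 210°, 300°}.
Given {30°, 210°, 300°}, the missing hue is 120°.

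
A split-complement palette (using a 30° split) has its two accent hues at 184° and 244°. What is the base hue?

34°

The accents sit 30° either side of the complement, so the complement is their short-arc midpoint on the wheel.
Short-arc midpoint of 184° and 244°: 214°.
Base is 180° from the complement: 214 − 180 = 34°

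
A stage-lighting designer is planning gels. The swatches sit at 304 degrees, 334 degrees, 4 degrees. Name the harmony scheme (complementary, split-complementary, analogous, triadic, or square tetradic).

analogous

Sort the hues: 4°, 304°, 334°.
Successive gaps around the wheel: 300°, 30°, 30°.
A run of hues at equal small steps (30°) with one large closing gap is an analogous group.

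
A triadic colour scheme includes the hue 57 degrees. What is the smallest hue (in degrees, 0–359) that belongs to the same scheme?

A triad places three hues 120° apart.
The full set through 57° is {57°, 177°, 297°}.

57°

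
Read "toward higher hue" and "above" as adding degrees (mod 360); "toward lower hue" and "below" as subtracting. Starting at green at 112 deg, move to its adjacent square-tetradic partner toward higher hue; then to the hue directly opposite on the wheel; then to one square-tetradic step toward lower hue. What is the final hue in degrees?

square ↑ +90°: 112 + 90 = 202°
complement +180°: 202 + 180 = 382 → 382 − 360 = 22°
square ↓ −90°: 22 − 90 = -68 → -68 + 360 = 292°

292°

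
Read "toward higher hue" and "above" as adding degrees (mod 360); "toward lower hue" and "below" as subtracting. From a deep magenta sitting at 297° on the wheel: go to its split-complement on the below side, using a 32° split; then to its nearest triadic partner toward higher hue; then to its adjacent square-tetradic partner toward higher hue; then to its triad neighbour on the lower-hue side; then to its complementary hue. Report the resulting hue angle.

355°

split-comp 32° ↓ +148°: 297 + 148 = 445 → 445 − 360 = 85°
triadic ↑ +120°: 85 + 120 = 205°
square ↑ +90°: 205 + 90 = 295°
triadic ↓ −120°: 295 − 120 = 175°
complement +180°: 175 + 180 = 355°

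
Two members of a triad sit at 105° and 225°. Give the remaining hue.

A triad spaces three hues 120° apart.
The full set is {105°, 225°, 345°}.

345°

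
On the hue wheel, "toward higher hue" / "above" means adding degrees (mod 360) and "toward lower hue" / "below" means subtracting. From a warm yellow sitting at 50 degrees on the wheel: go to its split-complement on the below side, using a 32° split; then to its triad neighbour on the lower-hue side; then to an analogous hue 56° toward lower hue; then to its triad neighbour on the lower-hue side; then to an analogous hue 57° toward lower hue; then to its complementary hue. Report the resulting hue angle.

25°

split-comp 32° ↓ +148°: 50 + 148 = 198°
triadic ↓ −120°: 198 − 120 = 78°
analog 56° ↓ −56°: 78 − 56 = 22°
triadic ↓ −120°: 22 − 120 = -98 → -98 + 360 = 262°
analog 57° ↓ −57°: 262 − 57 = 205°
complement +180°: 205 + 180 = 385 → 385 − 360 = 25°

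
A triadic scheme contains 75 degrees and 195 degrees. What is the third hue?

315°

A triad spaces three hues 120° apart.
The full set is {75°, 195°, 315°}.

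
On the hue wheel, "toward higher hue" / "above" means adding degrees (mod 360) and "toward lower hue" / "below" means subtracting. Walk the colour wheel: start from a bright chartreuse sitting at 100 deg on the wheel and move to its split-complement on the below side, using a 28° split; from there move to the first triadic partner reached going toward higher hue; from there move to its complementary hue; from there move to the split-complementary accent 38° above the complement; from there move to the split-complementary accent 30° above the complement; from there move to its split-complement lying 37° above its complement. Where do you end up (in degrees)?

117°

+152° (split-comp 28° ↓): 100 + 152 = 252°
+120° (triadic ↑): 252 + 120 = 372 → 372 − 360 = 12°
+180° (complement): 12 + 180 = 192°
+218° (split-comp 38° ↑): 192 + 218 = 410 → 410 − 360 = 50°
+210° (split-comp 30° ↑): 50 + 210 = 260°
+217° (split-comp 37° ↑): 260 + 217 = 477 → 477 − 360 = 117°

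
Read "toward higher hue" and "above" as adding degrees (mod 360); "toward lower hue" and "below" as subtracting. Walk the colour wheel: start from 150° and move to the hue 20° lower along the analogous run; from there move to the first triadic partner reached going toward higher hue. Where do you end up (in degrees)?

−20° (analog 20° ↓): 150 − 20 = 130°
+120° (triadic ↑): 130 + 120 = 250°

250°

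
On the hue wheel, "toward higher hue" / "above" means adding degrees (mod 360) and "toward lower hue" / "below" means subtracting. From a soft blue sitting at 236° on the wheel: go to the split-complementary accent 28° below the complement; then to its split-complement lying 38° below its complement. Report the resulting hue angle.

+152° (split-comp 28° ↓): 236 + 152 = 388 → 388 − 360 = 28°
+142° (split-comp 38° ↓): 28 + 142 = 170°

170°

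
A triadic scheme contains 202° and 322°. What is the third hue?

82°

A triad spaces three hues 120° apart.
The full set is {82°, 202°, 322°}.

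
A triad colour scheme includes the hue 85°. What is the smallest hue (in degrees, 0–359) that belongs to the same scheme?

85°

A triad places three hues 120° apart.
The full set through 85° is {85°, 205°, 325°}.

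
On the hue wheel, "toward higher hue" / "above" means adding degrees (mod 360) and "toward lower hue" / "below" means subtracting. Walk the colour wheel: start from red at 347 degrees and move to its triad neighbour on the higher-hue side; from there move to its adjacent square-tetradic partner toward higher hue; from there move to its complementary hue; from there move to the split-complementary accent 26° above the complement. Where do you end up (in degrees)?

triadic ↑ +120°: 347 + 120 = 467 → 467 − 360 = 107°
square ↑ +90°: 107 + 90 = 197°
complement +180°: 197 + 180 = 377 → 377 − 360 = 17°
split-comp 26° ↑ +206°: 17 + 206 = 223°

223°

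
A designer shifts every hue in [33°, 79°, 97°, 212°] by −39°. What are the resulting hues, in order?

354°, 40°, 58°, 173°

33 − 39 = -6 → -6 + 360 = 354°
79 − 39 = 40°
97 − 39 = 58°
212 − 39 = 173°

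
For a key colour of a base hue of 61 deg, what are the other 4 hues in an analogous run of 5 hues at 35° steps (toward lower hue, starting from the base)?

26°, 351°, 316° and 281°

Analogous hues sit every 35° along the wheel.
61 − 35 = 26°
61 − 70 = -9 → -9 + 360 = 351°
61 − 105 = -44 → -44 + 360 = 316°
61 − 140 = -79 → -79 + 360 = 281°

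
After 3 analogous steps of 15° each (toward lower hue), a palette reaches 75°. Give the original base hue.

3 steps of 15° (toward lower hue) give a net shift of −45°.
Start = end − shift: 75 + 45 = 120°

120°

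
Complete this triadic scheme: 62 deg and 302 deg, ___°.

A triad places three hues 120° apart.
The full set through 62° is {62°, 182°, 302°}.
Given {62°, 302°}, the missing hue is 182°.

182°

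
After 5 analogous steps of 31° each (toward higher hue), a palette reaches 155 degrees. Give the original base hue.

0°

5 steps of 31° (toward higher hue) give a net shift of +155°.
Start = end − shift: 155 − 155 = 0°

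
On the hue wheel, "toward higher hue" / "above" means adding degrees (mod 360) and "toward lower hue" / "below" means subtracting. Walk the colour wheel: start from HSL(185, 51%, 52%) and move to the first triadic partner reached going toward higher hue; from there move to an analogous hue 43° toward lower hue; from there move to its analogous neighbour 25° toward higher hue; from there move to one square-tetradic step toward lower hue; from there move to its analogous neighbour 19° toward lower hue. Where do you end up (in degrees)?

triadic ↑ +120°: 185 + 120 = 305°
analog 43° ↓ −43°: 305 − 43 = 262°
analog 25° ↑ +25°: 262 + 25 = 287°
square ↓ −90°: 287 − 90 = 197°
analog 19° ↓ −19°: 197 − 19 = 178°

178°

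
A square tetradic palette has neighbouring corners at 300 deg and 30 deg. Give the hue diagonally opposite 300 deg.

A square tetradic scheme places four hues 90° apart; opposite corners are 180° apart.
300 + 180 = 480 → 480 − 360 = 120°

120°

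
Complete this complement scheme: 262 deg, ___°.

The complement sits 180° across the wheel.
The full set through 262° is {82°, 262°}.
Given {262°}, the missing hue is 82°.

82°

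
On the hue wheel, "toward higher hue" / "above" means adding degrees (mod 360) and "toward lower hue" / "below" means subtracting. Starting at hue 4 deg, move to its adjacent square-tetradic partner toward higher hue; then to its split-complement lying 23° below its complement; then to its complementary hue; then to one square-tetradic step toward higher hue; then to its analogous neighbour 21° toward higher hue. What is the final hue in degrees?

square ↑ +90°: 4 + 90 = 94°
split-comp 23° ↓ +157°: 94 + 157 = 251°
complement +180°: 251 + 180 = 431 → 431 − 360 = 71°
square ↑ +90°: 71 + 90 = 161°
analog 21° ↑ +21°: 161 + 21 = 182°

182°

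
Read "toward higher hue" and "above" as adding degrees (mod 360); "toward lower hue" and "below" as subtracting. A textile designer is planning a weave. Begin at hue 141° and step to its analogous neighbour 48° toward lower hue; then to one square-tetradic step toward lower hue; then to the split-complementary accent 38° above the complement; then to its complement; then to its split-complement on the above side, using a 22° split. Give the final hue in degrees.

analog 48° ↓ −48°: 141 − 48 = 93°
square ↓ −90°: 93 − 90 = 3°
split-comp 38° ↑ +218°: 3 + 218 = 221°
complement +180°: 221 + 180 = 401 → 401 − 360 = 41°
split-comp 22° ↑ +202°: 41 + 202 = 243°

243°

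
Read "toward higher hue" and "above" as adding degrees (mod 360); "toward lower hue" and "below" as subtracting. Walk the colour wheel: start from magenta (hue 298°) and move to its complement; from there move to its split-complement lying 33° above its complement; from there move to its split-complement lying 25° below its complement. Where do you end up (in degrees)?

126°

+180° (complement): 298 + 180 = 478 → 478 − 360 = 118°
+213° (split-comp 33° ↑): 118 + 213 = 331°
+155° (split-comp 25° ↓): 331 + 155 = 486 → 486 − 360 = 126°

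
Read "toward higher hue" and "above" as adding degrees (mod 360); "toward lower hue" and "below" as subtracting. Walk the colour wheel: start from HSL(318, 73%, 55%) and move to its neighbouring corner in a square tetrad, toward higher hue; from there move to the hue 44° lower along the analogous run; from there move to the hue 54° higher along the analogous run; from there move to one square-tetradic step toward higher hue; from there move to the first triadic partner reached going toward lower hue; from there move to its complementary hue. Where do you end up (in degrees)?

318 + 90 = 408 → 408 − 360 = 48°   (square ↑)
48 − 44 = 4°   (analog 44° ↓)
4 + 54 = 58°   (analog 54° ↑)
58 + 90 = 148°   (square ↑)
148 − 120 = 28°   (triadic ↓)
28 + 180 = 208°   (complement)

208°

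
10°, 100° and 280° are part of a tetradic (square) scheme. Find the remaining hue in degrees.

A square tetradic scheme places four hues every 90°.
The full set through 10° is {10°, 100°, 190°, 280°}.
Given {10°, 100°, 280°}, the missing hue is 190°.

190°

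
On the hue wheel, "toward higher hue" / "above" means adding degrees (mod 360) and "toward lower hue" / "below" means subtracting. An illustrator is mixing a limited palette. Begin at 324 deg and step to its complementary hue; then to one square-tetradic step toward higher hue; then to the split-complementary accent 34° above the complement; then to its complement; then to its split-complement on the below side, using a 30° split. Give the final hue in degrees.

58°

324 + 180 = 504 → 504 − 360 = 144°   (complement)
144 + 90 = 234°   (square ↑)
234 + 214 = 448 → 448 − 360 = 88°   (split-comp 34° ↑)
88 + 180 = 268°   (complement)
268 + 150 = 418 → 418 − 360 = 58°   (split-comp 30° ↓)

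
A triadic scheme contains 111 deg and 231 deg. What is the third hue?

A triad spaces three hues 120° apart.
The full set is {111°, 231°, 351°}.

351°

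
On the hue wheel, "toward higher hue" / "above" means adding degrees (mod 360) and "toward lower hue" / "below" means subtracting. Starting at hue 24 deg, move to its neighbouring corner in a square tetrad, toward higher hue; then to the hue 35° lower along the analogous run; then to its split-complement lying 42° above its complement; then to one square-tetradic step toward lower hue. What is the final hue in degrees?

211°

square ↑ +90°: 24 + 90 = 114°
analog 35° ↓ −35°: 114 − 35 = 79°
split-comp 42° ↑ +222°: 79 + 222 = 301°
square ↓ −90°: 301 − 90 = 211°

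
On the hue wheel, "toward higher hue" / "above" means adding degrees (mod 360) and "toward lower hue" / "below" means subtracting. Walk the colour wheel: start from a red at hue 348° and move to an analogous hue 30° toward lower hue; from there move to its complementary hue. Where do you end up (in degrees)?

138°

−30° (analog 30° ↓): 348 − 30 = 318°
+180° (complement): 318 + 180 = 498 → 498 − 360 = 138°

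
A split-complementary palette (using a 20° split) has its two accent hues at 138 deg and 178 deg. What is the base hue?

The accents sit 20° either side of the complement, so the complement is their short-arc midpoint on the wheel.
Short-arc midpoint of 138° and 178°: 158°.
Base is 180° from the complement: 158 − 180 = -22 → -22 + 360 = 338°

338°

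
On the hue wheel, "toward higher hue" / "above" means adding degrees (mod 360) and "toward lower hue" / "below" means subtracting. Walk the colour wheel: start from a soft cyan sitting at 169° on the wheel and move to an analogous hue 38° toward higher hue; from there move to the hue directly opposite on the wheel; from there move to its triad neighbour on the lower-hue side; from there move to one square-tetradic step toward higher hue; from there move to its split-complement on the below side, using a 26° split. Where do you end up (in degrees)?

151°

169 + 38 = 207°   (analog 38° ↑)
207 + 180 = 387 → 387 − 360 = 27°   (complement)
27 − 120 = -93 → -93 + 360 = 267°   (triadic ↓)
267 + 90 = 357°   (square ↑)
357 + 154 = 511 → 511 − 360 = 151°   (split-comp 26° ↓)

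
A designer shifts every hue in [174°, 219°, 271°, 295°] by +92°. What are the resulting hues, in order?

174 + 92 = 266°
219 + 92 = 311°
271 + 92 = 363 → 363 − 360 = 3°
295 + 92 = 387 → 387 − 360 = 27°

266°, 311°, 3°, 27°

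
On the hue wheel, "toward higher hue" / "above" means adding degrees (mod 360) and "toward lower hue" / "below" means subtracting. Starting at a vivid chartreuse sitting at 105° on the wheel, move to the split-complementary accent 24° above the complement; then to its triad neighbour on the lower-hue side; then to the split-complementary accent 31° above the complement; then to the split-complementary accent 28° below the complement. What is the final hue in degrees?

192°

+204° (split-comp 24° ↑): 105 + 204 = 309°
−120° (triadic ↓): 309 − 120 = 189°
+211° (split-comp 31° ↑): 189 + 211 = 400 → 400 − 360 = 40°
+152° (split-comp 28° ↓): 40 + 152 = 192°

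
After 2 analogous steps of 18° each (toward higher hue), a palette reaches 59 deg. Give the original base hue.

23°

2 steps of 18° (toward higher hue) give a net shift of +36°.
Start = end − shift: 59 − 36 = 23°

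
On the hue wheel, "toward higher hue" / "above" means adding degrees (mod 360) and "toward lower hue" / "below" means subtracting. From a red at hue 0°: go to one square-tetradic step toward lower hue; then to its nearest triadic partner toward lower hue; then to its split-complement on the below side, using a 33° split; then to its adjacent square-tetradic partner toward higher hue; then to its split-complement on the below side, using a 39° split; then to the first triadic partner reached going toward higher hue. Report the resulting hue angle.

288°

square ↓ −90°: 0 − 90 = -90 → -90 + 360 = 270°
triadic ↓ −120°: 270 − 120 = 150°
split-comp 33° ↓ +147°: 150 + 147 = 297°
square ↑ +90°: 297 + 90 = 387 → 387 − 360 = 27°
split-comp 39° ↓ +141°: 27 + 141 = 168°
triadic ↑ +120°: 168 + 120 = 288°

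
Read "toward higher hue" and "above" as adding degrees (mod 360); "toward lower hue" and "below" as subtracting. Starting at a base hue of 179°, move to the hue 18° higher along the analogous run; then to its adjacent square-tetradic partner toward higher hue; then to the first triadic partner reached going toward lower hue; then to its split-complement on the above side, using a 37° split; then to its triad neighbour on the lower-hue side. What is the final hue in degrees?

264°

+18° (analog 18° ↑): 179 + 18 = 197°
+90° (square ↑): 197 + 90 = 287°
−120° (triadic ↓): 287 − 120 = 167°
+217° (split-comp 37° ↑): 167 + 217 = 384 → 384 − 360 = 24°
−120° (triadic ↓): 24 − 120 = -96 → -96 + 360 = 264°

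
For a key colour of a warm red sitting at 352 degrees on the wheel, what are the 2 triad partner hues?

A triad places three hues 120° apart.
352 + 120 = 472 → 472 − 360 = 112°
352 + 240 = 592 → 592 − 360 = 232°

112° and 232°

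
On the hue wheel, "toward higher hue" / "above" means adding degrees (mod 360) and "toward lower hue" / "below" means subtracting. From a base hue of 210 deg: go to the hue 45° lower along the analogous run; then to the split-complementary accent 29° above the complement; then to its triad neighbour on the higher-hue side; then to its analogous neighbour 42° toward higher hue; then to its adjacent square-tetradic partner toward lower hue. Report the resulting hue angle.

86°

analog 45° ↓ −45°: 210 − 45 = 165°
split-comp 29° ↑ +209°: 165 + 209 = 374 → 374 − 360 = 14°
triadic ↑ +120°: 14 + 120 = 134°
analog 42° ↑ +42°: 134 + 42 = 176°
square ↓ −90°: 176 − 90 = 86°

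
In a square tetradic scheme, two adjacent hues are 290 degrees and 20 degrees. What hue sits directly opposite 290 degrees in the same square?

A square tetradic scheme places four hues 90° apart; opposite corners are 180° apart.
290 + 180 = 470 → 470 − 360 = 110°

110°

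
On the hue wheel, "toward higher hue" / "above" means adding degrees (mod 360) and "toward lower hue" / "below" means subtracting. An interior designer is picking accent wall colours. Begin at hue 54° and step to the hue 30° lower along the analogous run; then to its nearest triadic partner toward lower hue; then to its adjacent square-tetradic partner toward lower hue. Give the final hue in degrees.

54 − 30 = 24°   (analog 30° ↓)
24 − 120 = -96 → -96 + 360 = 264°   (triadic ↓)
264 − 90 = 174°   (square ↓)

174°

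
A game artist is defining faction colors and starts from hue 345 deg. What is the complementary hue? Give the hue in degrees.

165°

The complement sits 180° across the wheel.
345 + 180 = 525 → 525 − 360 = 165°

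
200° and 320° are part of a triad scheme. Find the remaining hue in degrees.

80°

A triad places three hues 120° apart.
The full set through 200° is {80°, 200°, 320°}.
Given {200°, 320°}, the missing hue is 80°.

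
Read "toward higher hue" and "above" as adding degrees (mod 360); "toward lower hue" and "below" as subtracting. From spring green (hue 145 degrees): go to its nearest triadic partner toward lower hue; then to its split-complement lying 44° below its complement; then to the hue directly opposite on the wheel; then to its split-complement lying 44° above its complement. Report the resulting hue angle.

−120° (triadic ↓): 145 − 120 = 25°
+136° (split-comp 44° ↓): 25 + 136 = 161°
+180° (complement): 161 + 180 = 341°
+224° (split-comp 44° ↑): 341 + 224 = 565 → 565 − 360 = 205°

205°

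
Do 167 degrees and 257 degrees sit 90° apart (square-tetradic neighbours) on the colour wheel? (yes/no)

yes

Angular distance: |167 − 257| = 90 = 90°.
90° apart (square-tetradic neighbours) requires 90°.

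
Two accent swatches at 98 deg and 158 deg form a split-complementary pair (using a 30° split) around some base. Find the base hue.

The accents sit 30° either side of the complement, so the complement is their short-arc midpoint on the wheel.
Short-arc midpoint of 98° and 158°: 128°.
Base is 180° from the complement: 128 − 180 = -52 → -52 + 360 = 308°

308°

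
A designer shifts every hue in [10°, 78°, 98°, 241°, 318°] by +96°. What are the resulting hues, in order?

106°, 174°, 194°, 337°, 54°

10 + 96 = 106°
78 + 96 = 174°
98 + 96 = 194°
241 + 96 = 337°
318 + 96 = 414 → 414 − 360 = 54°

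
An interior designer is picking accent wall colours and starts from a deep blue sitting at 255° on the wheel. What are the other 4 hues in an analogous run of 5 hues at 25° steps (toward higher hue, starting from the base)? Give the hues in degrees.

255 + 25 = 280°
255 + 50 = 305°
255 + 75 = 330°
255 + 100 = 355°

280°, 305°, 330°, and 355°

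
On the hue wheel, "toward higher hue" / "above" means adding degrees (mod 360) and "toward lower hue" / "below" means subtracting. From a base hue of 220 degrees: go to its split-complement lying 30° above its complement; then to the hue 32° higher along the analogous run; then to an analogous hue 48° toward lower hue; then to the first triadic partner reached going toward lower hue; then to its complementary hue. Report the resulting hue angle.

114°

split-comp 30° ↑ +210°: 220 + 210 = 430 → 430 − 360 = 70°
analog 32° ↑ +32°: 70 + 32 = 102°
analog 48° ↓ −48°: 102 − 48 = 54°
triadic ↓ −120°: 54 − 120 = -66 → -66 + 360 = 294°
complement +180°: 294 + 180 = 474 → 474 − 360 = 114°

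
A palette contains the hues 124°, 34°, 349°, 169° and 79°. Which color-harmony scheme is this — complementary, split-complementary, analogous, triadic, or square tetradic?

analogous

Sort the hues: 34°, 79°, 124°, 169°, 349°.
Successive gaps around the wheel: 45°, 45°, 45°, 180°, 45°.
A run of hues at equal small steps (45°) with one large closing gap is an analogous group.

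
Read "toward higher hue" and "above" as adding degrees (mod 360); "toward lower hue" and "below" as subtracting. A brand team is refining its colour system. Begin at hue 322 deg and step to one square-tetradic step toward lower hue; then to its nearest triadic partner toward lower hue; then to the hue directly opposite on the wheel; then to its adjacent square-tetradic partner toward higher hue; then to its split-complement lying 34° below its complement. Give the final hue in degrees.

square ↓ −90°: 322 − 90 = 232°
triadic ↓ −120°: 232 − 120 = 112°
complement +180°: 112 + 180 = 292°
square ↑ +90°: 292 + 90 = 382 → 382 − 360 = 22°
split-comp 34° ↓ +146°: 22 + 146 = 168°

168°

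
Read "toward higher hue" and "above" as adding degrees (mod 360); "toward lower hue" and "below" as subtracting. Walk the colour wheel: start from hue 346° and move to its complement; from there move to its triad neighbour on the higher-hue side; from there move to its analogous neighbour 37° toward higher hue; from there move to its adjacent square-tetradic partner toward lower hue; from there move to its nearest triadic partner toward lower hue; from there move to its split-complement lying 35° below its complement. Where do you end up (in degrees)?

258°

complement +180°: 346 + 180 = 526 → 526 − 360 = 166°
triadic ↑ +120°: 166 + 120 = 286°
analog 37° ↑ +37°: 286 + 37 = 323°
square ↓ −90°: 323 − 90 = 233°
triadic ↓ −120°: 233 − 120 = 113°
split-comp 35° ↓ +145°: 113 + 145 = 258°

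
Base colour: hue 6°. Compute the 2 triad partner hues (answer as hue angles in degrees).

A triad places three hues 120° apart.
6 + 120 = 126°
6 + 240 = 246°

126° and 246°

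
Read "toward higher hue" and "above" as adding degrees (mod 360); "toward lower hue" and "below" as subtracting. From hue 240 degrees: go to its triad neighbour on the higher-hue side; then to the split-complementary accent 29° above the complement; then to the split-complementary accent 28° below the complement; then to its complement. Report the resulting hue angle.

240 + 120 = 360 → 360 − 360 = 0°   (triadic ↑)
0 + 209 = 209°   (split-comp 29° ↑)
209 + 152 = 361 → 361 − 360 = 1°   (split-comp 28° ↓)
1 + 180 = 181°   (complement)

181°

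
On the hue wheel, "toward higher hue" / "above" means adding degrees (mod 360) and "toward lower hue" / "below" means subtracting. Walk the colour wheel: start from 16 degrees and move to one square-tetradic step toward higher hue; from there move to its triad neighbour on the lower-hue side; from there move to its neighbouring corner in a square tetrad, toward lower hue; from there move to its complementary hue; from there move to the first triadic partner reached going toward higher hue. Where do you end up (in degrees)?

16 + 90 = 106°   (square ↑)
106 − 120 = -14 → -14 + 360 = 346°   (triadic ↓)
346 − 90 = 256°   (square ↓)
256 + 180 = 436 → 436 − 360 = 76°   (complement)
76 + 120 = 196°   (triadic ↑)

196°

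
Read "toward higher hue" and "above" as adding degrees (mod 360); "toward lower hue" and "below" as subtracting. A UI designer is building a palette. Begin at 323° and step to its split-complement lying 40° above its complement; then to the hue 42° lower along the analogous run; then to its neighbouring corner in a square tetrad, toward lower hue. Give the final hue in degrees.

51°

+220° (split-comp 40° ↑): 323 + 220 = 543 → 543 − 360 = 183°
−42° (analog 42° ↓): 183 − 42 = 141°
−90° (square ↓): 141 − 90 = 51°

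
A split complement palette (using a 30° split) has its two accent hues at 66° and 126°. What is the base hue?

The accents sit 30° either side of the complement, so the complement is their short-arc midpoint on the wheel.
Short-arc midpoint of 66° and 126°: 96°.
Base is 180° from the complement: 96 − 180 = -84 → -84 + 360 = 276°

276°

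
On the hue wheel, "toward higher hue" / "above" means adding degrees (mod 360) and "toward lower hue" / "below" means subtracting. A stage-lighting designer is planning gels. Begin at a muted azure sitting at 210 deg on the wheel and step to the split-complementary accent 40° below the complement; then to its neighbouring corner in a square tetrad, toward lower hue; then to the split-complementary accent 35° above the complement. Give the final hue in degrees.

115°

split-comp 40° ↓ +140°: 210 + 140 = 350°
square ↓ −90°: 350 − 90 = 260°
split-comp 35° ↑ +215°: 260 + 215 = 475 → 475 − 360 = 115°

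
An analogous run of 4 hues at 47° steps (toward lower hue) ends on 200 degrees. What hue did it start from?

341°

3 steps of 47° (toward lower hue) give a net shift of −141°.
Start = end − shift: 200 + 141 = 341°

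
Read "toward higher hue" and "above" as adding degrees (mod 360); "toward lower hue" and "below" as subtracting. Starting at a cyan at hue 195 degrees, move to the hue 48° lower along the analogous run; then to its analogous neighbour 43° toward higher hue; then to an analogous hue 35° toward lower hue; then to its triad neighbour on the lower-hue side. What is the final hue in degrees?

35°

analog 48° ↓ −48°: 195 − 48 = 147°
analog 43° ↑ +43°: 147 + 43 = 190°
analog 35° ↓ −35°: 190 − 35 = 155°
triadic ↓ −120°: 155 − 120 = 35°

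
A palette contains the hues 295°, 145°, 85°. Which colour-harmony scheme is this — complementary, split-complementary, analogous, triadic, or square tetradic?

split-complementary

Sort the hues: 85°, 145°, 295°.
Successive gaps around the wheel: 60°, 150°, 150°.
Two 150° gaps and one 60° gap — a base hue opposite a pair of accents 30° either side of its complement — is the split-complementary pattern.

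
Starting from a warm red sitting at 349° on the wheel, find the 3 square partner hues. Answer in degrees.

A square tetradic scheme places four hues every 90°.
349 + 90 = 439 → 439 − 360 = 79°
349 + 180 = 529 → 529 − 360 = 169°
349 + 270 = 619 → 619 − 360 = 259°

79°, 169°, 259°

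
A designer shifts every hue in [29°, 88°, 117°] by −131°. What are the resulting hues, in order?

29 − 131 = -102 → -102 + 360 = 258°
88 − 131 = -43 → -43 + 360 = 317°
117 − 131 = -14 → -14 + 360 = 346°

258°, 317°, 346°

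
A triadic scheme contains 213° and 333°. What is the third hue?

93°

A triad spaces three hues 120° apart.
The full set is {93°, 213°, 333°}.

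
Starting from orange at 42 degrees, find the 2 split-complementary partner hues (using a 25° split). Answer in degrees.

197° and 247°

Complement of 42 degrees: 42 + 180 = 222°
222 − 25 = 197°
222 + 25 = 247°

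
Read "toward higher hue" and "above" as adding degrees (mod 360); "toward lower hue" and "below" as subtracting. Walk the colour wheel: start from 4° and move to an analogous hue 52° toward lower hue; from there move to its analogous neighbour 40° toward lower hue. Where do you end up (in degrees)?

272°

analog 52° ↓ −52°: 4 − 52 = -48 → -48 + 360 = 312°
analog 40° ↓ −40°: 312 − 40 = 272°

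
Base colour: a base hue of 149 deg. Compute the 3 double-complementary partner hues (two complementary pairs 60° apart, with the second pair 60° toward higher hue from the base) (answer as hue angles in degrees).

209°, 329°, and 29°

A rectangular tetradic uses two complementary pairs 60° apart: offsets 0°, 60°, 180°, 240°.
149 + 60 = 209°
149 + 180 = 329°
149 + 240 = 389 → 389 − 360 = 29°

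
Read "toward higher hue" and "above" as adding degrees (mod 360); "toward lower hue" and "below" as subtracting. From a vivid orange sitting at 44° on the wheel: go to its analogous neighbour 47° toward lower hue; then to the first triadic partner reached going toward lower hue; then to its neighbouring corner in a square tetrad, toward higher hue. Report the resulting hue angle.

44 − 47 = -3 → -3 + 360 = 357°   (analog 47° ↓)
357 − 120 = 237°   (triadic ↓)
237 + 90 = 327°   (square ↑)

327°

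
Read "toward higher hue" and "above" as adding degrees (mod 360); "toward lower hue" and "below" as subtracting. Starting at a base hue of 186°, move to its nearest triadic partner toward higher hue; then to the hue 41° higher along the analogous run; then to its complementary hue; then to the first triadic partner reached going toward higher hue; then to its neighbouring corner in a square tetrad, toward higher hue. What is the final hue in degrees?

triadic ↑ +120°: 186 + 120 = 306°
analog 41° ↑ +41°: 306 + 41 = 347°
complement +180°: 347 + 180 = 527 → 527 − 360 = 167°
triadic ↑ +120°: 167 + 120 = 287°
square ↑ +90°: 287 + 90 = 377 → 377 − 360 = 17°

17°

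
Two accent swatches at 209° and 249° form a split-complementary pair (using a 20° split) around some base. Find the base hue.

The accents sit 20° either side of the complement, so the complement is their short-arc midpoint on the wheel.
Short-arc midpoint of 209° and 249°: 229°.
Base is 180° from the complement: 229 − 180 = 49°

49°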